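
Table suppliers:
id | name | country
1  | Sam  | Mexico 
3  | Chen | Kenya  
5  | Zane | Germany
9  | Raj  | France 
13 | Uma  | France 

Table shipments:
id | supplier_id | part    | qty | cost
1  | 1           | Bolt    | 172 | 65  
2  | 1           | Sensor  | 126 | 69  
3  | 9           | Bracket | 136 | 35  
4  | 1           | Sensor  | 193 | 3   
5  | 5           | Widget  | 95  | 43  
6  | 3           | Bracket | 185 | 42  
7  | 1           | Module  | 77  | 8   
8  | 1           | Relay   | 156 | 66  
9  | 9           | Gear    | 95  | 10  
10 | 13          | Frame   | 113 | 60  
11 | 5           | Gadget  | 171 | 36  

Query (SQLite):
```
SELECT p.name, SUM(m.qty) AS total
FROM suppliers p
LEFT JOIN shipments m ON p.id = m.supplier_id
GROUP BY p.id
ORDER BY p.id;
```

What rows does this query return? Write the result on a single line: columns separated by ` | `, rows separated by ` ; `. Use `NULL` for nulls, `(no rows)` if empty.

LEFT JOIN keeps every suppliers row; unmatched ones get NULL for shipments columns.
Group by suppliers.id and compute SUM(m.qty). SUM over an all-NULL group is NULL.
  1: ids {1, 2, 4, 7, 8} → SUM(m.qty)=724
  3: ids {6} → SUM(m.qty)=185
  5: ids {5, 11} → SUM(m.qty)=266
  9: ids {3, 9} → SUM(m.qty)=231
  13: ids {10} → SUM(m.qty)=113

Sam | 724 ; Chen | 185 ; Zane | 266 ; Raj | 231 ; Uma | 113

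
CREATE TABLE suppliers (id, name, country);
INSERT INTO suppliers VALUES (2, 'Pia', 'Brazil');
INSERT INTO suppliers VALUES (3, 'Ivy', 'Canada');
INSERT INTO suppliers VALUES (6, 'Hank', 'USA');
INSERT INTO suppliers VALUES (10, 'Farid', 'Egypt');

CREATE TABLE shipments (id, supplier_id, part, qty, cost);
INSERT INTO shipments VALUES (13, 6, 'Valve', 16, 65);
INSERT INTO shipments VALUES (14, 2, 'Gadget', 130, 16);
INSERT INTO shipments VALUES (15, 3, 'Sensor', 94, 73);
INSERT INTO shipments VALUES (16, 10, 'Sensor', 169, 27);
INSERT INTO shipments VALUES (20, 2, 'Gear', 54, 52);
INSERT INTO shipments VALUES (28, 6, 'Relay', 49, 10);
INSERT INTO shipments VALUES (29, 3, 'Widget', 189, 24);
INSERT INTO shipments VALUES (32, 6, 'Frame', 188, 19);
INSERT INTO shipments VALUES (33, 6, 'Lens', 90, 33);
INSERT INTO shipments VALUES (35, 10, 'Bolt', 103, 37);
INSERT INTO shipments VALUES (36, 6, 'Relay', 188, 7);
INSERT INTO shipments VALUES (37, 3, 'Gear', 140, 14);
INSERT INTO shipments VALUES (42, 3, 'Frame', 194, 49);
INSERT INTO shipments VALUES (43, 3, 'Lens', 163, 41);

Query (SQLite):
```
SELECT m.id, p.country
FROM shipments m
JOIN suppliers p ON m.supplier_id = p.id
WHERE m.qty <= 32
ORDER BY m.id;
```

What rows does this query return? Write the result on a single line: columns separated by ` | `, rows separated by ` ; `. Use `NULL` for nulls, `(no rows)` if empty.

Each shipments row matches the suppliers row where supplier_id = suppliers.id.
Then keep rows with m.qty <= 32.

13 | USA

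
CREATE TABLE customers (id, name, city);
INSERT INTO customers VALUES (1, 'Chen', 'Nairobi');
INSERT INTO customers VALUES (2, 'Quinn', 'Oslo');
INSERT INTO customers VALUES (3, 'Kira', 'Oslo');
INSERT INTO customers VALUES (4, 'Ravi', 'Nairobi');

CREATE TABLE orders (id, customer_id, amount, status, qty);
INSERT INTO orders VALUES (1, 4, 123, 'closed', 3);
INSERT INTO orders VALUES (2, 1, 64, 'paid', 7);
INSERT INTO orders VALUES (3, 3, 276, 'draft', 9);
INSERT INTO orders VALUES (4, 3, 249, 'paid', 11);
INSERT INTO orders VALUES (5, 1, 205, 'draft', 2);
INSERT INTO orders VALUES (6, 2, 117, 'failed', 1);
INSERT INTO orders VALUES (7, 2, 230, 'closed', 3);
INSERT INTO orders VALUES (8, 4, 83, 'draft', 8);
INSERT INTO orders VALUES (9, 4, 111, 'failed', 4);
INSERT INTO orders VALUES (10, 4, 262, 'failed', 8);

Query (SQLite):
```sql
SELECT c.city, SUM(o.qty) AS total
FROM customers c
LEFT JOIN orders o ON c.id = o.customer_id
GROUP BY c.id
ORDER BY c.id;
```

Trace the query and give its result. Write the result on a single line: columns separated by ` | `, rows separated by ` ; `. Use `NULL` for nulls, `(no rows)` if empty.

LEFT JOIN keeps every customers row; unmatched ones get NULL for orders columns.
Group by customers.id and compute SUM(o.qty). SUM over an all-NULL group is NULL.
  1: ids {2, 5} → SUM(o.qty)=9
  2: ids {6, 7} → SUM(o.qty)=4
  3: ids {3, 4} → SUM(o.qty)=20
  4: ids {1, 8, 9, 10} → SUM(o.qty)=23

Nairobi | 9 ; Oslo | 4 ; Oslo | 20 ; Nairobi | 23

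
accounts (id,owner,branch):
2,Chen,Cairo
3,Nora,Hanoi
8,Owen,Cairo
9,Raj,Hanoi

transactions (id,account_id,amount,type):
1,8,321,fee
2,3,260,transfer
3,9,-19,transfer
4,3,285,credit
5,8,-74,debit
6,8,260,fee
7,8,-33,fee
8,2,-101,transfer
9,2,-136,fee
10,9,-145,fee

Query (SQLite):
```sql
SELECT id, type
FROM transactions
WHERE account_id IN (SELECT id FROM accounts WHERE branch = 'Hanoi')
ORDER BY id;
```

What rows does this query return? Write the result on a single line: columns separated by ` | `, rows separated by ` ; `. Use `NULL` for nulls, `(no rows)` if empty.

2 | transfer ; 3 | transfer ; 4 | credit ; 10 | fee

Inner query: accounts.id where branch = 'Hanoi'.
Outer: keep transactions rows whose account_id is in that set.
Inner query → {3, 9}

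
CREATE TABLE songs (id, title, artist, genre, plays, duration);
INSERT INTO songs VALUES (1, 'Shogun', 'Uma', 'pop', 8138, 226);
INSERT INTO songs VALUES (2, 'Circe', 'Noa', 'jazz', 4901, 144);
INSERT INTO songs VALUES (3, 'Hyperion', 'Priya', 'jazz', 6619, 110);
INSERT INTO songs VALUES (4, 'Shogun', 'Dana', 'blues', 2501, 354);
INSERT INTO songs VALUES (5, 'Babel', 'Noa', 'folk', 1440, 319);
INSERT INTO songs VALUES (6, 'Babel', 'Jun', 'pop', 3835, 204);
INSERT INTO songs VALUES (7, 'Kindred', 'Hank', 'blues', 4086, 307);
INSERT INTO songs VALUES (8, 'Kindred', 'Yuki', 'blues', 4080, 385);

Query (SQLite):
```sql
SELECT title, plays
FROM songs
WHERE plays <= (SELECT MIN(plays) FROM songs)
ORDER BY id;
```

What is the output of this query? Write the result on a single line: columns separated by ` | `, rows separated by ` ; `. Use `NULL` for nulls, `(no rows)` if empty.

Scalar subquery: MIN(plays) over all songs rows = 1440.
Keep rows where plays <= that value.

Babel | 1440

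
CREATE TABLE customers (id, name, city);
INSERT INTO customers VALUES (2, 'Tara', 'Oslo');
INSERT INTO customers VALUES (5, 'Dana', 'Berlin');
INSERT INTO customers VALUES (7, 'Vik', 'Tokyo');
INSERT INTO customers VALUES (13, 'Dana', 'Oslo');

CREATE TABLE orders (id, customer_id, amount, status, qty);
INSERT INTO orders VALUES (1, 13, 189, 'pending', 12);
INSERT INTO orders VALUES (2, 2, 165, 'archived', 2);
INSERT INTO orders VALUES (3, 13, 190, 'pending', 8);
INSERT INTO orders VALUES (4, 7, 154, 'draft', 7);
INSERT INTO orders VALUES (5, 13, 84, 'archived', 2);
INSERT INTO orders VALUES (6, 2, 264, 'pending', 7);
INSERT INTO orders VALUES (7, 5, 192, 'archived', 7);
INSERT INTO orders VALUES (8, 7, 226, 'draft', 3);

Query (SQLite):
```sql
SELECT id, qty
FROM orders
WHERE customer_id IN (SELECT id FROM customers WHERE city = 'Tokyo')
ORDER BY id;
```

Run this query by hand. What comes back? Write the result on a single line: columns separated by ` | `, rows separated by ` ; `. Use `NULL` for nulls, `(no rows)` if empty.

4 | 7 ; 8 | 3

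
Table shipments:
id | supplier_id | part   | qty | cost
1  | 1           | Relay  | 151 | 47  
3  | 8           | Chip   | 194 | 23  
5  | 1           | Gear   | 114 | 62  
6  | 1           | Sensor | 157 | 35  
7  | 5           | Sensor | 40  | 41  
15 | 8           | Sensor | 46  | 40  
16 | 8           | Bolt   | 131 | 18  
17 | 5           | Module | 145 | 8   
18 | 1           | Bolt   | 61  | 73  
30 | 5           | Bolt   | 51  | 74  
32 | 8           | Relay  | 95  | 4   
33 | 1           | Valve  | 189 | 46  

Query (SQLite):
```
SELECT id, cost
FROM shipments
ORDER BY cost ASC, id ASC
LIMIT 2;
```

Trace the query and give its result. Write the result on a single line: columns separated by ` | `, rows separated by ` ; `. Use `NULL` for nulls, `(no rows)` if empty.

32 | 4 ; 17 | 8

Sort by cost asc, tiebreak id asc: (4, id=32), (8, id=17), (18, id=16), (23, id=3), (35, id=6) …. Take first 2.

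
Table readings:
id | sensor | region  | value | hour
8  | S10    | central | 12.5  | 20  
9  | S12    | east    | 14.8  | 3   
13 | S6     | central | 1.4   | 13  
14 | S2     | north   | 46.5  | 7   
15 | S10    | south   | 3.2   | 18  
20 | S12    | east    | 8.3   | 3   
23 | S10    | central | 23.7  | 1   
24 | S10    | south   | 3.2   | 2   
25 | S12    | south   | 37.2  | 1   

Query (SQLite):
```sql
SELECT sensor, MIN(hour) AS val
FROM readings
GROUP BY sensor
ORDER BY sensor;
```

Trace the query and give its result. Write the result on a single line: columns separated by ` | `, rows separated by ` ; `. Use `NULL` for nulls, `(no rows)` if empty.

Partition readings by sensor; compute MIN(hour) within each group.
  S10: ids {8, 15, 23, 24} → MIN(hour)=1
  S12: ids {9, 20, 25} → MIN(hour)=1
  S2: ids {14} → MIN(hour)=7
  S6: ids {13} → MIN(hour)=13

S10 | 1 ; S12 | 1 ; S2 | 7 ; S6 | 13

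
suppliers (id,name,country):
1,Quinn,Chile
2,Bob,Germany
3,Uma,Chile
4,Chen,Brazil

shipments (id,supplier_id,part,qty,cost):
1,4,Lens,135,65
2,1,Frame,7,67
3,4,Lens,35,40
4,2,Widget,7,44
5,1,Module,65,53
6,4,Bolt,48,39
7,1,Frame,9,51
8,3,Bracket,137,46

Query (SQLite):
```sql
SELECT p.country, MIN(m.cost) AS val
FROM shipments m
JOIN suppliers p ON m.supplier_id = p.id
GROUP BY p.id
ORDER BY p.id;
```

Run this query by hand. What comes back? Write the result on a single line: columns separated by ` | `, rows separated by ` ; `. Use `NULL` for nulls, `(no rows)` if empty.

Chile | 51 ; Germany | 44 ; Chile | 46 ; Brazil | 39

Join each shipments row to its suppliers via supplier_id.
Group joined rows by suppliers.id; compute MIN(m.cost) per group.
  1: ids {2, 5, 7} → MIN(m.cost)=51
  2: ids {4} → MIN(m.cost)=44
  3: ids {8} → MIN(m.cost)=46
  4: ids {1, 3, 6} → MIN(m.cost)=39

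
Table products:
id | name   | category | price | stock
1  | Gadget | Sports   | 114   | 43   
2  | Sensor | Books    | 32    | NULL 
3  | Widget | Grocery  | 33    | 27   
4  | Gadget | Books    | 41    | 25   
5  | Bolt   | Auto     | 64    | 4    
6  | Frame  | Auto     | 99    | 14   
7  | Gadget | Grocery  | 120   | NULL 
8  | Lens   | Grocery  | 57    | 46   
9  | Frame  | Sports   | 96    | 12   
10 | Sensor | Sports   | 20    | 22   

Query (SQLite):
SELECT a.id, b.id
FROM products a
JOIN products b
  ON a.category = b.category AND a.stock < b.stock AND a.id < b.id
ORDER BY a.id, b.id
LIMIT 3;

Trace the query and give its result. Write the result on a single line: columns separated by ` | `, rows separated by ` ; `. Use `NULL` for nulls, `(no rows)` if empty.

3 | 8 ; 5 | 6 ; 9 | 10

Pairs (a,b) with same category, a.stock < b.stock, a.id < b.id.
category groups: Auto:{5,6} Books:{2,4} Grocery:{3,7,8} Sports:{1,9,10}
Ordered by (a.id, b.id); first 3.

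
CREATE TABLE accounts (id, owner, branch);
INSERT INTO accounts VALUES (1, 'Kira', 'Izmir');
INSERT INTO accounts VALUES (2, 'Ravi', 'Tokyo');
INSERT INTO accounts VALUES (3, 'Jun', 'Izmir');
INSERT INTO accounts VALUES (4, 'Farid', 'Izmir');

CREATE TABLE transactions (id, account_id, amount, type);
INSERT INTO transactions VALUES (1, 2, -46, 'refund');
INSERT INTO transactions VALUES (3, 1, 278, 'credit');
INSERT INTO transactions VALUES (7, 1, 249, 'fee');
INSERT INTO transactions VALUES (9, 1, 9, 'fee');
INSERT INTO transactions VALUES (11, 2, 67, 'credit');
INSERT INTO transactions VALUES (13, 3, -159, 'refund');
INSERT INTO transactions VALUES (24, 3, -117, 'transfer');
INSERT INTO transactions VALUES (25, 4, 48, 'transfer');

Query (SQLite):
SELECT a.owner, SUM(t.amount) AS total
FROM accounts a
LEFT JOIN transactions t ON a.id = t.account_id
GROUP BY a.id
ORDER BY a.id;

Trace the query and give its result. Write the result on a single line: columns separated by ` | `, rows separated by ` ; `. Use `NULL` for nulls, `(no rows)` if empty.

Kira | 536 ; Ravi | 21 ; Jun | -276 ; Farid | 48

LEFT JOIN keeps every accounts row; unmatched ones get NULL for transactions columns.
Group by accounts.id and compute SUM(t.amount). SUM over an all-NULL group is NULL.
  1: ids {3, 7, 9} → SUM(t.amount)=536
  2: ids {1, 11} → SUM(t.amount)=21
  3: ids {13, 24} → SUM(t.amount)=-276
  4: ids {25} → SUM(t.amount)=48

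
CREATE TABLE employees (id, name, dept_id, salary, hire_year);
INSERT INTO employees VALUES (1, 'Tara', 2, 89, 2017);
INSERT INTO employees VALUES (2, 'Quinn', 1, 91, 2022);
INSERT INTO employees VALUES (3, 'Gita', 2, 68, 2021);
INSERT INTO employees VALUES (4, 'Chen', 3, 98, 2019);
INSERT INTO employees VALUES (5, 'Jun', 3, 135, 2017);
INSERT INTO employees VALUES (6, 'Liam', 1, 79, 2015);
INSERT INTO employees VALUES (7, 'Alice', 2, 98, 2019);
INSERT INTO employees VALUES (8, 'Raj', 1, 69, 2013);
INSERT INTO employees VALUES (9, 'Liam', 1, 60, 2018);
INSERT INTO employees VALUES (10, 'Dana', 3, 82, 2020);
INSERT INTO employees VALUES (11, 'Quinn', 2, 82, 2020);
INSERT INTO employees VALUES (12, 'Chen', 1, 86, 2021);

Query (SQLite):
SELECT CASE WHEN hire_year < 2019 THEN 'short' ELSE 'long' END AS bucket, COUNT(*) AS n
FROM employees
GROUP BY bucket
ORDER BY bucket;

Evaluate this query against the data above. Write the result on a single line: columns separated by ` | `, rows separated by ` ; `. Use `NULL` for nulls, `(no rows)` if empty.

Bucket rows by hire_year < 2019 → 'short' else 'long'; count each bucket.

long | 7 ; short | 5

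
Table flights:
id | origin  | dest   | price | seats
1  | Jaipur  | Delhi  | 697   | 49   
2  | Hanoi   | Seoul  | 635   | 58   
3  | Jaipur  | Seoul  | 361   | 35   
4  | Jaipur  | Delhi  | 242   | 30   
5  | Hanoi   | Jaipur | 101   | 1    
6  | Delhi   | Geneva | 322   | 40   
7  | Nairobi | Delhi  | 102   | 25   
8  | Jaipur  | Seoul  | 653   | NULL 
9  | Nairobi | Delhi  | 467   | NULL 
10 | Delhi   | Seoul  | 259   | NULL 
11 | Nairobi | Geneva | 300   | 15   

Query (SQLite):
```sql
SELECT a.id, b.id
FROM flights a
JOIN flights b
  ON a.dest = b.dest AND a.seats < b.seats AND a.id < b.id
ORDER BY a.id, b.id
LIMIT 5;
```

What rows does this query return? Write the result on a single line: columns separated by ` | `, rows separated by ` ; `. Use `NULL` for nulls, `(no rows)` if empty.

(no rows)

Pairs (a,b) with same dest, a.seats < b.seats, a.id < b.id.
dest groups: Delhi:{1,4,7,9} Geneva:{6,11} Jaipur:{5} Seoul:{2,3,8,10}
Ordered by (a.id, b.id); first 5.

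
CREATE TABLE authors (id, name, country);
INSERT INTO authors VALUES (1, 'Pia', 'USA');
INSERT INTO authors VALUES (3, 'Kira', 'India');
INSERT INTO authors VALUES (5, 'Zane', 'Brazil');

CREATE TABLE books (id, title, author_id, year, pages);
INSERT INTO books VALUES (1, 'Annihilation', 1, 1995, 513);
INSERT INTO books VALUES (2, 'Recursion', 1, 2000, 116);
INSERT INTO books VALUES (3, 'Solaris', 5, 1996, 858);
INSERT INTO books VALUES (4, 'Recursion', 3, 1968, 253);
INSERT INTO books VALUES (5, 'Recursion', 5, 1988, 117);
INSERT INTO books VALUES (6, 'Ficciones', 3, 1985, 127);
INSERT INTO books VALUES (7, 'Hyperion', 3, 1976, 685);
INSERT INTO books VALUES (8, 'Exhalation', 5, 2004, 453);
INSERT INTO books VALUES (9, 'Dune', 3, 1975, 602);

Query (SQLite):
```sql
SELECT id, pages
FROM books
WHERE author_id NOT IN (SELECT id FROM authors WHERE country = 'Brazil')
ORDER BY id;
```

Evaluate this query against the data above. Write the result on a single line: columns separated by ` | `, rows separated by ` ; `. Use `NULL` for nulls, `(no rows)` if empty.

Inner query: authors.id where country = 'Brazil'.
Outer: keep books rows whose author_id is not in that set.
Inner query → {5}

1 | 513 ; 2 | 116 ; 4 | 253 ; 6 | 127 ; 7 | 685 ; 9 | 602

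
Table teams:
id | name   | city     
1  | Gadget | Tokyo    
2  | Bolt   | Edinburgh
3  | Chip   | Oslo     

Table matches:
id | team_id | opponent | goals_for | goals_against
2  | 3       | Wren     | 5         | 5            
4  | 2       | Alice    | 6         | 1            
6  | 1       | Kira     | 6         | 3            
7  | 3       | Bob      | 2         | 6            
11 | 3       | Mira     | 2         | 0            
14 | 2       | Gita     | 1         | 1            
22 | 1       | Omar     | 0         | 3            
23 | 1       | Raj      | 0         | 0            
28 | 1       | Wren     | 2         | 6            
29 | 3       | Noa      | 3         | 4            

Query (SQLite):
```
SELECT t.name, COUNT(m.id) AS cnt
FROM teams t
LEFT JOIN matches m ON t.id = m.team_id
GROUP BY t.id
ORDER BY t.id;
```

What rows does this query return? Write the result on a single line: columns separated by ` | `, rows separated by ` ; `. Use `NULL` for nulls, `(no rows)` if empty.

Gadget | 4 ; Bolt | 2 ; Chip | 4

LEFT JOIN keeps every teams row; unmatched ones get NULL for matches columns.
Group by teams.id and compute COUNT(m.id). COUNT(col) of an all-NULL group is 0.
  1: ids {6, 22, 23, 28} → COUNT(m.id)=4
  2: ids {4, 14} → COUNT(m.id)=2
  3: ids {2, 7, 11, 29} → COUNT(m.id)=4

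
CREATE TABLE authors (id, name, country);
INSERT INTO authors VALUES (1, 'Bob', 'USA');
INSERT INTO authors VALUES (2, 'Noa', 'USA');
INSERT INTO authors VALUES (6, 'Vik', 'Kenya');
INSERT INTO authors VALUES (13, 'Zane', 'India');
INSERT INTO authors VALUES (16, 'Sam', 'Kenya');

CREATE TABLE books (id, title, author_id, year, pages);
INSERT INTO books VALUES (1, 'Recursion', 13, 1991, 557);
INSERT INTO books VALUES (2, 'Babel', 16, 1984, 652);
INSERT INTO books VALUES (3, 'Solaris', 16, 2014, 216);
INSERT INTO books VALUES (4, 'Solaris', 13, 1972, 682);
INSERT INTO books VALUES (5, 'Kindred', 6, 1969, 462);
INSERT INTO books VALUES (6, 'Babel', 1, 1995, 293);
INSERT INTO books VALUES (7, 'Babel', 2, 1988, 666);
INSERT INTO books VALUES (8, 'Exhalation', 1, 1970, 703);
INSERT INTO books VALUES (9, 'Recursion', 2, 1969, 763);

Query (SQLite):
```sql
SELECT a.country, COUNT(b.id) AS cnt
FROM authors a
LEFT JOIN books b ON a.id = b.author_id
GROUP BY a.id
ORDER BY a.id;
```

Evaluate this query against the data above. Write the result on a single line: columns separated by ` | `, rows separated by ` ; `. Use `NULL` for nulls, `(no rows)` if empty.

LEFT JOIN keeps every authors row; unmatched ones get NULL for books columns.
Group by authors.id and compute COUNT(b.id). COUNT(col) of an all-NULL group is 0.
  1: ids {6, 8} → COUNT(b.id)=2
  2: ids {7, 9} → COUNT(b.id)=2
  6: ids {5} → COUNT(b.id)=1
  13: ids {1, 4} → COUNT(b.id)=2
  16: ids {2, 3} → COUNT(b.id)=2

USA | 2 ; USA | 2 ; Kenya | 1 ; India | 2 ; Kenya | 2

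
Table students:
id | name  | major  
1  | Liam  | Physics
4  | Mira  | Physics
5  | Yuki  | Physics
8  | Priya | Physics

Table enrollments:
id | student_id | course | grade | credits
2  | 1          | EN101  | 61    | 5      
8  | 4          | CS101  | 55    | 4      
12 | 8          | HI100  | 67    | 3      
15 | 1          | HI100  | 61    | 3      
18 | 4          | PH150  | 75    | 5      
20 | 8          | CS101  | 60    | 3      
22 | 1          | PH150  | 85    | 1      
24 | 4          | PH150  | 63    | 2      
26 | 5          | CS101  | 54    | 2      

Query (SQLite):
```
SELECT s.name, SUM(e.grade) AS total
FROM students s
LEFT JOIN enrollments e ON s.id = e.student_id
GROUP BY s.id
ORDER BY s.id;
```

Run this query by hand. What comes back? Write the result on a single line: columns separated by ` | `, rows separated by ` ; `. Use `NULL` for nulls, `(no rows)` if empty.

Liam | 207 ; Mira | 193 ; Yuki | 54 ; Priya | 127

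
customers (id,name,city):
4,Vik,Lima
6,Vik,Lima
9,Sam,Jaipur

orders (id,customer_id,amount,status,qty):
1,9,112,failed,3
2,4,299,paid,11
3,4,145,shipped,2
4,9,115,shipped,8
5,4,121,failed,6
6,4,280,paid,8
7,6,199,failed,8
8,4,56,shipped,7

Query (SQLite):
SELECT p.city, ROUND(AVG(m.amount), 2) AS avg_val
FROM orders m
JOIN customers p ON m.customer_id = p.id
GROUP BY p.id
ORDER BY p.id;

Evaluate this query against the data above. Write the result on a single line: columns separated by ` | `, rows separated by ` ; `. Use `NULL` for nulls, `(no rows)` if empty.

Lima | 180.2 ; Lima | 199 ; Jaipur | 113.5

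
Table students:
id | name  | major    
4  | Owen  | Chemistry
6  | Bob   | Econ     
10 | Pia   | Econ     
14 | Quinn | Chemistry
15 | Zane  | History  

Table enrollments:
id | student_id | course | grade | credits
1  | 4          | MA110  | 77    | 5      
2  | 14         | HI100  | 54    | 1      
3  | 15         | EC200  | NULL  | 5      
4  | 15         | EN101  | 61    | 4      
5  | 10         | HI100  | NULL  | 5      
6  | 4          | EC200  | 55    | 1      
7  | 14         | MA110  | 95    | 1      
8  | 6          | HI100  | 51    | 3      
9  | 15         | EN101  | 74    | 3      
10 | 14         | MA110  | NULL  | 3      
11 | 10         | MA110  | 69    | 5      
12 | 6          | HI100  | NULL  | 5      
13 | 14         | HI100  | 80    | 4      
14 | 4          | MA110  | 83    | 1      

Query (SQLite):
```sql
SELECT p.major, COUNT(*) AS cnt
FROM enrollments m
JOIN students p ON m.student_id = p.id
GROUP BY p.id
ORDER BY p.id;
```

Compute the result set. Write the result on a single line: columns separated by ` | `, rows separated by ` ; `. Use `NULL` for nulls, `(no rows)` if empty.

Chemistry | 3 ; Econ | 2 ; Econ | 2 ; Chemistry | 4 ; History | 3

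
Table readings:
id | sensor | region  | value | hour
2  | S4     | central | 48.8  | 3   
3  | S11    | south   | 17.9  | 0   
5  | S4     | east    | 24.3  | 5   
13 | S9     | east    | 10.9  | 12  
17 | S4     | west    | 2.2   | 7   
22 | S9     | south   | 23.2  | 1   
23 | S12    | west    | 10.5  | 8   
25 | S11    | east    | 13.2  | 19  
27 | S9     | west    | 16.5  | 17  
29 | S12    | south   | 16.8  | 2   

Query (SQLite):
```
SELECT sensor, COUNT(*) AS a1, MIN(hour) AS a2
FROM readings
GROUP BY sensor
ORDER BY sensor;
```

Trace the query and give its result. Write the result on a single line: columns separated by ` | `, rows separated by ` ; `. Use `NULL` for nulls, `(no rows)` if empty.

S11 | 2 | 0 ; S12 | 2 | 2 ; S4 | 3 | 3 ; S9 | 3 | 1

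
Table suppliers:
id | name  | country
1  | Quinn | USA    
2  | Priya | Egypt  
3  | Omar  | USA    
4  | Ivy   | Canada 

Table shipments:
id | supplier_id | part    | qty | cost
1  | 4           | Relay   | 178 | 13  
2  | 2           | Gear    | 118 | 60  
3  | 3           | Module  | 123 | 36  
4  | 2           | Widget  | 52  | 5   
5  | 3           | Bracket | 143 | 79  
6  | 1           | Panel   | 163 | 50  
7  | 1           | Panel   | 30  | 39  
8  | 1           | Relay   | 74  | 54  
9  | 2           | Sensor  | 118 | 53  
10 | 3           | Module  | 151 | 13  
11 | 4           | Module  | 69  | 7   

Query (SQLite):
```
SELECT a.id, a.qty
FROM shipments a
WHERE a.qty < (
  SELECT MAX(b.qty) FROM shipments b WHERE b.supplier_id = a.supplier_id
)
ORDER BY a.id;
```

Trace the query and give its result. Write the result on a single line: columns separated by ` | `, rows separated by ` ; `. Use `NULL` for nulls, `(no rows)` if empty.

3 | 123 ; 4 | 52 ; 5 | 143 ; 7 | 30 ; 8 | 74 ; 11 | 69

For each shipments row a, compute MAX(qty) over rows sharing a.supplier_id.
Keep row a if a.qty < that per-group MAX.
  supplier_id=1: MAX(qty) = 163
  supplier_id=2: MAX(qty) = 118
  supplier_id=3: MAX(qty) = 151
  supplier_id=4: MAX(qty) = 178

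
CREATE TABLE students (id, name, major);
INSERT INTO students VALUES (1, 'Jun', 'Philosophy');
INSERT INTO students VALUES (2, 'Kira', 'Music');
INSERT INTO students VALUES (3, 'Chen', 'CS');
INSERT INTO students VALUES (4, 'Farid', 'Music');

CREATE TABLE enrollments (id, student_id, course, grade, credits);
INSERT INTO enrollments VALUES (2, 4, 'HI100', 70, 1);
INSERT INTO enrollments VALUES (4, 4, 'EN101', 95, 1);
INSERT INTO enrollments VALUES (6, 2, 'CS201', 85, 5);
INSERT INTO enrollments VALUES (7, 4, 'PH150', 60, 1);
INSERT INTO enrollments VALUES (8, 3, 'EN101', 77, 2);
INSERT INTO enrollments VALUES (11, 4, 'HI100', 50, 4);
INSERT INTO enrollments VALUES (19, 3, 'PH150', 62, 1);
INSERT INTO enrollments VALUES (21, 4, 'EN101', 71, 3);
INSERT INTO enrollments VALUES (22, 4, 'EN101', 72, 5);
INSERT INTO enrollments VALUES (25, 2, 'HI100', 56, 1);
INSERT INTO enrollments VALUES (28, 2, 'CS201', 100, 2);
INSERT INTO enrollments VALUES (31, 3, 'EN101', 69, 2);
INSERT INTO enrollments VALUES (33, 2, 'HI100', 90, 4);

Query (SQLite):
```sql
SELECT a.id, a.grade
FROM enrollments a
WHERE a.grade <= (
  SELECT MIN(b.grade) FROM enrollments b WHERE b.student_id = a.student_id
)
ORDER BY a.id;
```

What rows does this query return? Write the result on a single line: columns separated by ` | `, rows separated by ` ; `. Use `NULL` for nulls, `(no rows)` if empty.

11 | 50 ; 19 | 62 ; 25 | 56

For each enrollments row a, compute MIN(grade) over rows sharing a.student_id.
Keep row a if a.grade <= that per-group MIN.
  student_id=2: MIN(grade) = 56
  student_id=3: MIN(grade) = 62
  student_id=4: MIN(grade) = 50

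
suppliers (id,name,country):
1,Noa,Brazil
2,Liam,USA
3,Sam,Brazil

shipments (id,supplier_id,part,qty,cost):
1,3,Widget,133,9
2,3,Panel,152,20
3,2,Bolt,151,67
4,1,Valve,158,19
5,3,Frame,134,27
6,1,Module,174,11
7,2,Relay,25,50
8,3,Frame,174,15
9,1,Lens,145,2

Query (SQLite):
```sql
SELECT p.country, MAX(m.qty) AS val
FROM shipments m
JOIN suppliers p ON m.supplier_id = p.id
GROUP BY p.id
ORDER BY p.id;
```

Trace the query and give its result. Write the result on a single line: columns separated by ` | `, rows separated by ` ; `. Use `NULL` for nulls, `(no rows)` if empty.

Join each shipments row to its suppliers via supplier_id.
Group joined rows by suppliers.id; compute MAX(m.qty) per group.
  1: ids {4, 6, 9} → MAX(m.qty)=174
  2: ids {3, 7} → MAX(m.qty)=151
  3: ids {1, 2, 5, 8} → MAX(m.qty)=174

Brazil | 174 ; USA | 151 ; Brazil | 174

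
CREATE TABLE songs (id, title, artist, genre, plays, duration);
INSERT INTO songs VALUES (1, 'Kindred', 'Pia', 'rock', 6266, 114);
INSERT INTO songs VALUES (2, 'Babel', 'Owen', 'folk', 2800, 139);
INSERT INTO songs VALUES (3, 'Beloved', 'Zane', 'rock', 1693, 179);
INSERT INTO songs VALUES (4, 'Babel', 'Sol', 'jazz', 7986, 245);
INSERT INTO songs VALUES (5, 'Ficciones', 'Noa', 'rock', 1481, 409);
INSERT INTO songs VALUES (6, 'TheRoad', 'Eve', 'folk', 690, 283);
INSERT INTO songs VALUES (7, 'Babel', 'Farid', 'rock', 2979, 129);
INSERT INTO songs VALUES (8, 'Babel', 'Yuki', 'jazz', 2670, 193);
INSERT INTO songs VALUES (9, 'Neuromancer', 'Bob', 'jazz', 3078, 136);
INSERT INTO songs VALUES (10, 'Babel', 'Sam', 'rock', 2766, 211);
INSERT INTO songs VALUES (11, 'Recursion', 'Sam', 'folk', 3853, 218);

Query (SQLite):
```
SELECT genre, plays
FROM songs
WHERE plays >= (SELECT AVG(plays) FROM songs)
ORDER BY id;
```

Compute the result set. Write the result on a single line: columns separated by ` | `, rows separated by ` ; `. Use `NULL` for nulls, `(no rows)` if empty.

Scalar subquery: AVG(plays) over all songs rows = 3296.545455 (≈; comparison uses full precision).
Keep rows where plays >= that value.

rock | 6266 ; jazz | 7986 ; folk | 3853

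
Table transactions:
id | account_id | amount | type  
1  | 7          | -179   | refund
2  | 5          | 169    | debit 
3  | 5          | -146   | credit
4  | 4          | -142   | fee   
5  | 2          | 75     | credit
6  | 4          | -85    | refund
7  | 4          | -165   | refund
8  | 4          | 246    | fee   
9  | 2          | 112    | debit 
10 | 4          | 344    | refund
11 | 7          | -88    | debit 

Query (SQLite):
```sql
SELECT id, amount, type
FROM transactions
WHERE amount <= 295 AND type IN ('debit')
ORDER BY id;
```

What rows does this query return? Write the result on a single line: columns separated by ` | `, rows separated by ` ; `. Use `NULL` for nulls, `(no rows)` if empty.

amount <= 295: ids {1, 2, 3, 4, 5, 6, 7, 8, 9, 11}
type IN ('debit'): ids {2, 9, 11}
Combine with AND.

2 | 169 | debit ; 9 | 112 | debit ; 11 | -88 | debit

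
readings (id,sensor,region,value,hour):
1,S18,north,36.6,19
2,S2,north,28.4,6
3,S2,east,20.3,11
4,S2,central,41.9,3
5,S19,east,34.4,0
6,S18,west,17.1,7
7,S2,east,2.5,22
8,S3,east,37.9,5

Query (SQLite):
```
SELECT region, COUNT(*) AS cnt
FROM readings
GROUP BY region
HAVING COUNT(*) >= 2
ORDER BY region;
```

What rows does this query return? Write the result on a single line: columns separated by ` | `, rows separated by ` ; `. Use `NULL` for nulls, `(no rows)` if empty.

Partition readings by region; compute COUNT(*) within each group.
HAVING: keep groups with count ≥ 2.
  central: ids {4} → COUNT(*)=1
  east: ids {3, 5, 7, 8} → COUNT(*)=4
  north: ids {1, 2} → COUNT(*)=2
  west: ids {6} → COUNT(*)=1

east | 4 ; north | 2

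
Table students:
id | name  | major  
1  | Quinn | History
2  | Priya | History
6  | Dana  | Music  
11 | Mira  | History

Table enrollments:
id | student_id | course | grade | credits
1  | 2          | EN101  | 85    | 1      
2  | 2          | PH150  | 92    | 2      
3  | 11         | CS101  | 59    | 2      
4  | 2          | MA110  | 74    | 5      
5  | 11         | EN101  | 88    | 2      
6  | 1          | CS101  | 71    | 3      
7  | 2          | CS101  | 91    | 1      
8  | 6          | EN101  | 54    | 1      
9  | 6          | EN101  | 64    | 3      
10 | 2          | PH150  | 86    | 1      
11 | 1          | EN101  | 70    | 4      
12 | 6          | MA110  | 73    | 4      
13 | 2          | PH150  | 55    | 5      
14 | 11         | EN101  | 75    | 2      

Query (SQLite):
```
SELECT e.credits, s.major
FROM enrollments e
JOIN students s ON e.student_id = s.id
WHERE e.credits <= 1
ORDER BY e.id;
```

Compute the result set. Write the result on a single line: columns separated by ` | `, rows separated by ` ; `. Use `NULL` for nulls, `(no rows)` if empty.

Each enrollments row matches the students row where student_id = students.id.
Then keep rows with e.credits <= 1.

1 | History ; 1 | History ; 1 | Music ; 1 | History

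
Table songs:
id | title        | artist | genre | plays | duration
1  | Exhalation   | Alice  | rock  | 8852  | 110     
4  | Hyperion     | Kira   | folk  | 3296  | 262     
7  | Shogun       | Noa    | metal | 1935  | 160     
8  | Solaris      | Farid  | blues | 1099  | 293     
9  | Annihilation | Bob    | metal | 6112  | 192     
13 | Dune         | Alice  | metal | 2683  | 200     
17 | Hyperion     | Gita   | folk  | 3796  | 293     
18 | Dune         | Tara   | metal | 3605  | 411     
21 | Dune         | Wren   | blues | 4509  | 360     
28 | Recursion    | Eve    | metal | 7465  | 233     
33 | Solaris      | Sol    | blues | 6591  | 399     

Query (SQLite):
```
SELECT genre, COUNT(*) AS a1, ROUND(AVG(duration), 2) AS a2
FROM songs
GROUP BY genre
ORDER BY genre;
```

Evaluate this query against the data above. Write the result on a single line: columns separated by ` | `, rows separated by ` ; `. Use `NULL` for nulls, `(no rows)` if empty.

blues | 3 | 350.67 ; folk | 2 | 277.5 ; metal | 5 | 239.2 ; rock | 1 | 110

Group songs by genre.
Per group compute: COUNT(*), ROUND(AVG(duration), 2).
  blues: ids {8, 21, 33} → COUNT(*)=3, ROUND(AVG(duration), 2)=350.67
  folk: ids {4, 17} → COUNT(*)=2, ROUND(AVG(duration), 2)=277.5
  metal: ids {7, 9, 13, 18, 28} → COUNT(*)=5, ROUND(AVG(duration), 2)=239.2
  rock: ids {1} → COUNT(*)=1, ROUND(AVG(duration), 2)=110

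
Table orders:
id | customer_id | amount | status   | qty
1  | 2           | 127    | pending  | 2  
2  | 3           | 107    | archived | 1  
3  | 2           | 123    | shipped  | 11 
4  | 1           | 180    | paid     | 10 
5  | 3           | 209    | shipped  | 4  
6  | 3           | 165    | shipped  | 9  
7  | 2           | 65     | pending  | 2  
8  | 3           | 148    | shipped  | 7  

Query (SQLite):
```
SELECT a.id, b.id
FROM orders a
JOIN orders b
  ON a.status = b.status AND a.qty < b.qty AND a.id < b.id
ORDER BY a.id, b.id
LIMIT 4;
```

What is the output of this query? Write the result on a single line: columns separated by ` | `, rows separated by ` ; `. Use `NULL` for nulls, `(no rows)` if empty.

5 | 6 ; 5 | 8

Pairs (a,b) with same status, a.qty < b.qty, a.id < b.id.
status groups: archived:{2} paid:{4} pending:{1,7} shipped:{3,5,6,8}
Ordered by (a.id, b.id); first 4.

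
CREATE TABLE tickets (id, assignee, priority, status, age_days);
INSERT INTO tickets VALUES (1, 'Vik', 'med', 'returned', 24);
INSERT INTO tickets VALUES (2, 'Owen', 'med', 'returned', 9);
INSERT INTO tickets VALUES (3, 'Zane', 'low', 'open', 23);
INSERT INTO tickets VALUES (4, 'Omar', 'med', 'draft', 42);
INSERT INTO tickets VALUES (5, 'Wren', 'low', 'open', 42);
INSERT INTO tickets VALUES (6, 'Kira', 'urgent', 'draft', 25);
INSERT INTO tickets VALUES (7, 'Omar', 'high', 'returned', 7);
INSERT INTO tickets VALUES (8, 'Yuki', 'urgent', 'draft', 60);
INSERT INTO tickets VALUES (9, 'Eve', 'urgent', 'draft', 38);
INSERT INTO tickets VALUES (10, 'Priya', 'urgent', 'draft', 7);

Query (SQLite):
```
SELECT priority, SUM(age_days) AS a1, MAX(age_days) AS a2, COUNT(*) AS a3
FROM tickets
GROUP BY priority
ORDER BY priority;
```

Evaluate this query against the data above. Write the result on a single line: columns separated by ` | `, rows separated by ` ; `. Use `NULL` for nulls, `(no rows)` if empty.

high | 7 | 7 | 1 ; low | 65 | 42 | 2 ; med | 75 | 42 | 3 ; urgent | 130 | 60 | 4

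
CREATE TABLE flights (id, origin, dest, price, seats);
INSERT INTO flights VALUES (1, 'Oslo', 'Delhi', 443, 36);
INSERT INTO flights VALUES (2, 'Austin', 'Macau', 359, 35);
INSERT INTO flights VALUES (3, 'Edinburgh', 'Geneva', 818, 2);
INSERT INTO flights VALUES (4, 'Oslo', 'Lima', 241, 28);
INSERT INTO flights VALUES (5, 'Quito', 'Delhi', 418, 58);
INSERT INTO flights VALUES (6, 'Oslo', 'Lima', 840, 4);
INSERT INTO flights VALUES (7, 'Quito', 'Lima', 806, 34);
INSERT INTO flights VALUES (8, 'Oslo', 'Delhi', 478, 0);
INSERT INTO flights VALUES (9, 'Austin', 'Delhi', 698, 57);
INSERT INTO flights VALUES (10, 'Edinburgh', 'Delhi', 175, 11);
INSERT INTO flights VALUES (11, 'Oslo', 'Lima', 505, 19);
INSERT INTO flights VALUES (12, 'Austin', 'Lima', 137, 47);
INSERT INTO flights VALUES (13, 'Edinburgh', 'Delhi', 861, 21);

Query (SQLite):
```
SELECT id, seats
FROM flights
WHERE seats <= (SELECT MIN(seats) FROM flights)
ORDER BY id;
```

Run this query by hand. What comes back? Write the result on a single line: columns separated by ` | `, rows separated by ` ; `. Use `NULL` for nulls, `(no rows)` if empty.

8 | 0

Scalar subquery: MIN(seats) over all flights rows = 0.
Keep rows where seats <= that value.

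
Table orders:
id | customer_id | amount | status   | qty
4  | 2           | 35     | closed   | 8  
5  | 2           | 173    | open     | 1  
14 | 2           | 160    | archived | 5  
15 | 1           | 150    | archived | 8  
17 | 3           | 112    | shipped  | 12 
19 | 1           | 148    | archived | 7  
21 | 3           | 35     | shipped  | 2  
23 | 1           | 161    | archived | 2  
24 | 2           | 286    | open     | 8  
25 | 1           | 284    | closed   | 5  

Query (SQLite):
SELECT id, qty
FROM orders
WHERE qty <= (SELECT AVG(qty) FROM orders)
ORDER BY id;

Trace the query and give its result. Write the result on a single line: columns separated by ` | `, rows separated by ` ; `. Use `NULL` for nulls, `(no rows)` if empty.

5 | 1 ; 14 | 5 ; 21 | 2 ; 23 | 2 ; 25 | 5

Scalar subquery: AVG(qty) over all orders rows = 5.8.
Keep rows where qty <= that value.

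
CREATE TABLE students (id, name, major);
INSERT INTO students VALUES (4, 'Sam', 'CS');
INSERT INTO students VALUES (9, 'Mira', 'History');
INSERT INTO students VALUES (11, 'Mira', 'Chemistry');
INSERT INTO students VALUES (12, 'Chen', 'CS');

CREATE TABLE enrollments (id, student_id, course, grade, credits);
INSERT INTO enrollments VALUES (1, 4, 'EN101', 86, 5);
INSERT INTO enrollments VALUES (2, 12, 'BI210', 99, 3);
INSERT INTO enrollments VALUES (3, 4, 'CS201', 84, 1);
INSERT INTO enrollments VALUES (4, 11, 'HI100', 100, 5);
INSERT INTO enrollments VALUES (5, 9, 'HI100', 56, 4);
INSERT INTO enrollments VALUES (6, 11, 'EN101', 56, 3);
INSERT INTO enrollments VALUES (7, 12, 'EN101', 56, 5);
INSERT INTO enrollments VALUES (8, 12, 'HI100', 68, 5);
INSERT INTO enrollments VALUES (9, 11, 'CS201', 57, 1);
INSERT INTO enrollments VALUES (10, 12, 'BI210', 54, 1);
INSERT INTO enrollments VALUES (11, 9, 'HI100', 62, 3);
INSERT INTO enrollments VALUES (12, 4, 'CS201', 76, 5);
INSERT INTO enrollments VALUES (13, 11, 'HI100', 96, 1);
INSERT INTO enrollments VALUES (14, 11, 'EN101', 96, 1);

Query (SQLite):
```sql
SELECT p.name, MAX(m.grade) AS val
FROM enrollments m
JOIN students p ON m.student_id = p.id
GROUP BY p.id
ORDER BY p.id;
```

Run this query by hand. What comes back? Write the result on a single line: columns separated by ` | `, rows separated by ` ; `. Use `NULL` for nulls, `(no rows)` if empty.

Join each enrollments row to its students via student_id.
Group joined rows by students.id; compute MAX(m.grade) per group.
  4: ids {1, 3, 12} → MAX(m.grade)=86
  9: ids {5, 11} → MAX(m.grade)=62
  11: ids {4, 6, 9, 13, 14} → MAX(m.grade)=100
  12: ids {2, 7, 8, 10} → MAX(m.grade)=99

Sam | 86 ; Mira | 62 ; Mira | 100 ; Chen | 99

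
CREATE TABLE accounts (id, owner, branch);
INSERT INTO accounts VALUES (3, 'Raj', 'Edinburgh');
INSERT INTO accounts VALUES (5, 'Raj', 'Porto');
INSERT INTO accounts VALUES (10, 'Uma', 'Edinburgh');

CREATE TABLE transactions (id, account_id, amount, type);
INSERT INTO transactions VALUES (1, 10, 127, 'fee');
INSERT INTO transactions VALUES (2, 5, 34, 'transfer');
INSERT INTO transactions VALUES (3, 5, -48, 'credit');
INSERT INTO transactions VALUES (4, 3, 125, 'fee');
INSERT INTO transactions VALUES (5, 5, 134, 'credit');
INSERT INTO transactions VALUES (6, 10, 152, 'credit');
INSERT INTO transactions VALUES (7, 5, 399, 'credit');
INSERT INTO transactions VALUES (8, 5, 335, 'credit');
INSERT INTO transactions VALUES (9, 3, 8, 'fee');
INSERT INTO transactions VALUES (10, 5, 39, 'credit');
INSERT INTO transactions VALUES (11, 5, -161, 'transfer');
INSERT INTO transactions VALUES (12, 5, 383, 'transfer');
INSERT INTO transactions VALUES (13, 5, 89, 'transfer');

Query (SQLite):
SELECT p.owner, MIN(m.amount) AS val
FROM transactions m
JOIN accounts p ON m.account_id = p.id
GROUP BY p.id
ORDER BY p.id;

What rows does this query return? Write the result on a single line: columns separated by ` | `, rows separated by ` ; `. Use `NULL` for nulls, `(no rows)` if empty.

Join each transactions row to its accounts via account_id.
Group joined rows by accounts.id; compute MIN(m.amount) per group.
  3: ids {4, 9} → MIN(m.amount)=8
  5: ids {2, 3, 5, 7, 8, 10, 11, 12, 13} → MIN(m.amount)=-161
  10: ids {1, 6} → MIN(m.amount)=127

Raj | 8 ; Raj | -161 ; Uma | 127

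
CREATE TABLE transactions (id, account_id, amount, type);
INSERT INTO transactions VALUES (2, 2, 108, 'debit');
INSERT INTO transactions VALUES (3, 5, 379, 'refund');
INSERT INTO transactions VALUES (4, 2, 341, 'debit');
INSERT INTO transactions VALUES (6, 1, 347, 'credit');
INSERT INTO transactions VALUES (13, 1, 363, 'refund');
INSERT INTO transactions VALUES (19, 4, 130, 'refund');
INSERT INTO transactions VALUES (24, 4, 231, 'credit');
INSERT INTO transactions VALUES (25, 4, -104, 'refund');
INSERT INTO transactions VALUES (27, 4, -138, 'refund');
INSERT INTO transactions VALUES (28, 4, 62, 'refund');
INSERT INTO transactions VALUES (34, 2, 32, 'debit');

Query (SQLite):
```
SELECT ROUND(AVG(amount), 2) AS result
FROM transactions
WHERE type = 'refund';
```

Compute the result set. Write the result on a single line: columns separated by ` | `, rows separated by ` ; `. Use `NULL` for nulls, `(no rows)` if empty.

115.33

Rows where type='refund' → amount values: [379, 363, 130, -104, -138, 62].
AVG = 692 / 6 (rounded to 2 dp).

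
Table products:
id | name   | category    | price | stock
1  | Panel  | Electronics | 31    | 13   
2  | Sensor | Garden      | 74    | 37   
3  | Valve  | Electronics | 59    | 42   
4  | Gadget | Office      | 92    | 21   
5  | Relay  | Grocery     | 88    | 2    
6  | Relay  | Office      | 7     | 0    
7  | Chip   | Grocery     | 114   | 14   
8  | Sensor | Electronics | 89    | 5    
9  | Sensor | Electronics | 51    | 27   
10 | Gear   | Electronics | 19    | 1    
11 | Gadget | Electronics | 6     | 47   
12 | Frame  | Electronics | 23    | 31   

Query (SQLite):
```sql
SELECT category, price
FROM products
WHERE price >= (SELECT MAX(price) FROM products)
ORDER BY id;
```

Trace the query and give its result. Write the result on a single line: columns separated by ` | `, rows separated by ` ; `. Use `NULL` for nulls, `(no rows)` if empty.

Scalar subquery: MAX(price) over all products rows = 114.
Keep rows where price >= that value.

Grocery | 114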